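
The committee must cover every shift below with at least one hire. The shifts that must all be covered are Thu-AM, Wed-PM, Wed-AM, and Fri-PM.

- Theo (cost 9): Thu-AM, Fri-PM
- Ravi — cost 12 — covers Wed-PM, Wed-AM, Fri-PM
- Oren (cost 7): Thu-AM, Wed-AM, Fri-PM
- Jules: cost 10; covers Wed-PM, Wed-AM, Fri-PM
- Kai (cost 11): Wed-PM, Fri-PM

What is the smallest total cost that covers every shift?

17

Choose Oren and Jules: together they cover Thu-AM, Wed-PM, Wed-AM, Fri-PM — every shift.
Total cost: 7 + 10 = 17.
No cover costs less than 17.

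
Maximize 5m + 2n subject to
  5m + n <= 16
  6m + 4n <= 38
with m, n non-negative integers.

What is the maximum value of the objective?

22

Relaxing integrality, the LP optimum is 22.71 at (m,n) = (1.86, 6.71), which is not an integer point.
(m,n)=(2,6): 5·2+1·6=16≤16, 6·2+4·6=36≤38, objective 22.
(m,n)=(2,5): 5·2+1·5=15≤16, 6·2+4·5=32≤38, objective 20.
(m,n)=(1,7): 5·1+1·7=12≤16, 6·1+4·7=34≤38, objective 19.
The best lattice point is (2,6), giving 22.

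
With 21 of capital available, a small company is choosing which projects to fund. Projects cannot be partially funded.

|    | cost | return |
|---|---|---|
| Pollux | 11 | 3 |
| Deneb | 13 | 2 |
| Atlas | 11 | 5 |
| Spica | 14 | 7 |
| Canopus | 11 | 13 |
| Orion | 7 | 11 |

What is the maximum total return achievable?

24

Take Canopus and Orion: cost 11 + 7 = 18 ≤ 21, return 13 + 11 = 24.
No other feasible combination does better.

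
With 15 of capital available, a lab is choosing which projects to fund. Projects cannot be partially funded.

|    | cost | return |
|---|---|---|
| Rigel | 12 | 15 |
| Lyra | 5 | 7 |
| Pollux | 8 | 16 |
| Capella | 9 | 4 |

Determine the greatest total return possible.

Take Lyra and Pollux: cost 5 + 8 = 13 ≤ 15, return 7 + 16 = 23.
No other feasible combination does better.

23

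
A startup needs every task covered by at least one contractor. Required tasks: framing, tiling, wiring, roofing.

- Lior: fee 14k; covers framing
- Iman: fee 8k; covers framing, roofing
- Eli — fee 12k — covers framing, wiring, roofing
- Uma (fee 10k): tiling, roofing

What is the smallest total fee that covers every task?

The greedy cost-per-new-task heuristic would pick Iman, Uma, and Eli for 30, but a cheaper cover exists.
Choose Eli and Uma: together they cover framing, tiling, wiring, roofing — every task.
Total fee: 12 + 10 = 22.
No cover costs less than 22.

22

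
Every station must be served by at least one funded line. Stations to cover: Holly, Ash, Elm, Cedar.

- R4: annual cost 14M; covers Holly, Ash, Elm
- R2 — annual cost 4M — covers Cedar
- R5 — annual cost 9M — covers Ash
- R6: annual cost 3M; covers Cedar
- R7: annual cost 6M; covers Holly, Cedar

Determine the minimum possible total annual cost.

17

Choose R4 and R6: together they cover Holly, Ash, Elm, Cedar — every station.
Total annual cost: 14 + 3 = 17.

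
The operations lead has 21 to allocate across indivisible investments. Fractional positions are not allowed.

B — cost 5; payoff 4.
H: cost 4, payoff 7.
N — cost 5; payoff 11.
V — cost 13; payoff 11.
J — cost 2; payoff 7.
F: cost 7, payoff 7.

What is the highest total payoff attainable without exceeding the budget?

32

This is a 0-1 knapsack instance.
Allowing fractional choices, the relaxed optimum would be about 34.5, but investments are indivisible.
B + N + J + F: cost 5 + 5 + 2 + 7 = 19 ≤ 21, payoff 4 + 11 + 7 + 7 = 29.
B + H + N + J: cost 5 + 4 + 5 + 2 = 16 ≤ 21, payoff 4 + 7 + 11 + 7 = 29.
H + N + J + F: cost 4 + 5 + 2 + 7 = 18 ≤ 21, payoff 7 + 11 + 7 + 7 = 32.
Best is H, N, J, and F with total payoff 32.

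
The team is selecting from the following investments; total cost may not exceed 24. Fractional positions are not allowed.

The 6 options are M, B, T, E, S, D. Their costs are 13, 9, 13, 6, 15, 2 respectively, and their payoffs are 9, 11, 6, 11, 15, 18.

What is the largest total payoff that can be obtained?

44

Allowing fractional choices, the relaxed optimum would be about 47.0, but investments are indivisible.
B + E + D: cost 9 + 6 + 2 = 17 ≤ 24, payoff 11 + 11 + 18 = 40.
E + S + D: cost 6 + 15 + 2 = 23 ≤ 24, payoff 11 + 15 + 18 = 44.
M + E + D: cost 13 + 6 + 2 = 21 ≤ 24, payoff 9 + 11 + 18 = 38.
Best is E, S, and D with total payoff 44.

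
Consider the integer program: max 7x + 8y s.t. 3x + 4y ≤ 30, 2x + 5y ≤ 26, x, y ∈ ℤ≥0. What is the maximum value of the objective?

70

(x,y)=(10,0): 3·10+4·0=30≤30, 2·10+5·0=20≤26, objective 70.
(x,y)=(9,0): 3·9+4·0=27≤30, 2·9+5·0=18≤26, objective 63.
Maximum is 70 at (x,y)=(10,0).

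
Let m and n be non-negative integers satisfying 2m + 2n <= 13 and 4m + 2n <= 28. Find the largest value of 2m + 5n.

(m,n)=(0,6) is feasible, giving 30.
(m,n)=(1,5) is feasible, giving 27.
(m,n)=(0,5) is feasible, giving 25.
No feasible integer point exceeds 30.

30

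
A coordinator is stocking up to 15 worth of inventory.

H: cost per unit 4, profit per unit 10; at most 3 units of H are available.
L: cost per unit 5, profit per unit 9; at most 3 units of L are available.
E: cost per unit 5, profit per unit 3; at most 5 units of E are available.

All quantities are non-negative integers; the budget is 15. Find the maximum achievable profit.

30

2×H and 1×L: cost 13 ≤ 15, profit 2·10 + 1·9 = 29.
3×H: cost 12 ≤ 15, profit 3·10 = 30.
Best is 30.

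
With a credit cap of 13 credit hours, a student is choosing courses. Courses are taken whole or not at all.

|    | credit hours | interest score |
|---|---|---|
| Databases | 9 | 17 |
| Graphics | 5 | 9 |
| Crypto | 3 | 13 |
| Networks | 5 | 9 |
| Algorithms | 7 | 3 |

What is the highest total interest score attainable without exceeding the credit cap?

31

Databases + Crypto: credit hours 9 + 3 = 12 ≤ 13, interest score 17 + 13 = 30.
Graphics + Crypto: credit hours 5 + 3 = 8 ≤ 13, interest score 9 + 13 = 22.
Graphics + Crypto + Networks: credit hours 5 + 3 + 5 = 13 ≤ 13, interest score 9 + 13 + 9 = 31.
Best is Graphics, Crypto, and Networks with total interest score 31.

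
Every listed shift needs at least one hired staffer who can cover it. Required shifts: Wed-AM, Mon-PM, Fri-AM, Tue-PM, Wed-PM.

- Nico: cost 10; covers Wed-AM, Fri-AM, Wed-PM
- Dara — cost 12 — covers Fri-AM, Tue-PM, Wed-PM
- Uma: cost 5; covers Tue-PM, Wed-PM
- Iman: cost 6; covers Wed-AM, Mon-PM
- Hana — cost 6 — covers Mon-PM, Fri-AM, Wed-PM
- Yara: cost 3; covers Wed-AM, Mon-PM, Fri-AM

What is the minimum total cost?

Choose Uma and Yara: together they cover Wed-AM, Mon-PM, Fri-AM, Tue-PM, Wed-PM — every shift.
Total cost: 5 + 3 = 8.

8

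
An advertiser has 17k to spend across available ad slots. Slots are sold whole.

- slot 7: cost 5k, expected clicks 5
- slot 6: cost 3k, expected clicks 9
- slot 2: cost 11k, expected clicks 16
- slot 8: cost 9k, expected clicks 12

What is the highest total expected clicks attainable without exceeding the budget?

26

Take slot 7, slot 6, and slot 8: cost 5 + 3 + 9 = 17 ≤ 17, expected clicks 5 + 9 + 12 = 26.
No other feasible combination does better.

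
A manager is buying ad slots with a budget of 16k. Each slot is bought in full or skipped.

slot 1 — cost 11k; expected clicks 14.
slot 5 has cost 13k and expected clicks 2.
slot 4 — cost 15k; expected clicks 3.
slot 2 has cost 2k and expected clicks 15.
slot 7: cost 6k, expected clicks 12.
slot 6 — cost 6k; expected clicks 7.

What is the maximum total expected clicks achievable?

34

slot 1 + slot 2: cost 11 + 2 = 13 ≤ 16, expected clicks 14 + 15 = 29.
slot 2 + slot 7 + slot 6: cost 2 + 6 + 6 = 14 ≤ 16, expected clicks 15 + 12 + 7 = 34.
slot 2 + slot 7: cost 2 + 6 = 8 ≤ 16, expected clicks 15 + 12 = 27.
Best is slot 2, slot 7, and slot 6 with total expected clicks 34.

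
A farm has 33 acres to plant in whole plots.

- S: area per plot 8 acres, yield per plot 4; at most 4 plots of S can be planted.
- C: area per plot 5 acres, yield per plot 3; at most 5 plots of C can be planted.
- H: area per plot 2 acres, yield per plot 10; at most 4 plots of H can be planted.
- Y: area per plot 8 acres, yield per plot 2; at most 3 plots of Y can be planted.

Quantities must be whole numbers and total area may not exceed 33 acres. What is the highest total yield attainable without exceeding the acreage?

H has the best ratio (10/2); taking only H gives at most 4×10 = 40 (stopped by the supply cap of 4).
Mixing does better — 5×C and 4×H: area 33 ≤ 33, yield 5·3 + 4·10 = 55.

55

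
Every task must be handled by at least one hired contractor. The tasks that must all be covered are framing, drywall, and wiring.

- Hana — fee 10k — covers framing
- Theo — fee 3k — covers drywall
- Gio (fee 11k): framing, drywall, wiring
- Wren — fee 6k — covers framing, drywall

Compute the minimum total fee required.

11

This is a weighted set-cover instance.
The greedy cost-per-new-task heuristic would pick Theo and Gio for 14, but a cheaper cover exists.
Gio alone covers framing, drywall, wiring — every task.
Total fee: 11.
No cover costs less than 11.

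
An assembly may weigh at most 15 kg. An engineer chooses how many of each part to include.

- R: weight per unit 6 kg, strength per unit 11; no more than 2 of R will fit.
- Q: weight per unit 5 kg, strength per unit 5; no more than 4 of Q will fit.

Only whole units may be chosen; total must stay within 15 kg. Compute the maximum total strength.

22

R has the best ratio (11/6); taking only R gives at most 2×11 = 22 (stopped by the weight limit).
Optimal: 2×R: weight 12 ≤ 15, strength 2·11 = 22.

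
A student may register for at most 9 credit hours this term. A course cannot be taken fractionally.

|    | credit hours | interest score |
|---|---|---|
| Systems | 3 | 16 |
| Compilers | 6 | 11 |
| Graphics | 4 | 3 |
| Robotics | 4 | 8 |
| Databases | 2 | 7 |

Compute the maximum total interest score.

Take Systems, Robotics, and Databases: credit hours 3 + 4 + 2 = 9 ≤ 9, interest score 16 + 8 + 7 = 31.
No other feasible combination does better.

31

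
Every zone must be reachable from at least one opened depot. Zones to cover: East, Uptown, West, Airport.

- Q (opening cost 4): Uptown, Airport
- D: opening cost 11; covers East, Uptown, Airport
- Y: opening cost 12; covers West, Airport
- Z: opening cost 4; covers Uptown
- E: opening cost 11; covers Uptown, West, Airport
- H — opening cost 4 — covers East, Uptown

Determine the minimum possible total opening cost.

15

Choose E and H: together they cover East, Uptown, West, Airport — every zone.
Total opening cost: 11 + 4 = 15.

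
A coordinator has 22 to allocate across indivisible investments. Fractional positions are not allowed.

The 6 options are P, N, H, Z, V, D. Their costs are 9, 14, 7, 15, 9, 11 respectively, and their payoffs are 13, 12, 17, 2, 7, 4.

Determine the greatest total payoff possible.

30

This is a 0-1 knapsack instance.
N + H: cost 14 + 7 = 21 ≤ 22, payoff 12 + 17 = 29.
P + H: cost 9 + 7 = 16 ≤ 22, payoff 13 + 17 = 30.
H + V: cost 7 + 9 = 16 ≤ 22, payoff 17 + 7 = 24.
Best is P and H with total payoff 30.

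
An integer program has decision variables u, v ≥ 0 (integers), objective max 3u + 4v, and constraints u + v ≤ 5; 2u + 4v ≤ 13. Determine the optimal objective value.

16

The continuous relaxation peaks at (3.5, 1.5) with value 16.50; rounding to a feasible lattice point costs some objective.
(u,v)=(4,1) is feasible, giving 16.
(u,v)=(5,0) is feasible, giving 15.
(u,v)=(2,2) is feasible, giving 14.
Maximum is 16 at (u,v)=(4,1).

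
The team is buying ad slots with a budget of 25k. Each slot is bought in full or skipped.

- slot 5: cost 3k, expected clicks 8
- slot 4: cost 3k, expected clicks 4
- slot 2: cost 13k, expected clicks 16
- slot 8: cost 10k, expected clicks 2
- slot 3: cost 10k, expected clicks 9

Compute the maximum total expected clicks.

28

Take slot 5, slot 4, and slot 2: cost 3 + 3 + 13 = 19 ≤ 25, expected clicks 8 + 4 + 16 = 28.
No other feasible combination does better.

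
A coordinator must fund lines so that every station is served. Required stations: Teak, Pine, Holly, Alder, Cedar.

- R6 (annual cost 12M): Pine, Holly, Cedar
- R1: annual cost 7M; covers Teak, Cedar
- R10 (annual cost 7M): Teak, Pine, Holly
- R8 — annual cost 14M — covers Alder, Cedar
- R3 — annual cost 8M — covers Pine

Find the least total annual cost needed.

The greedy cost-per-new-station heuristic would pick R10, R1, and R8 for 28, but a cheaper cover exists.
Choose R10 and R8: together they cover Teak, Pine, Holly, Alder, Cedar — every station.
Total annual cost: 7 + 14 = 21.
No cover costs less than 21.

21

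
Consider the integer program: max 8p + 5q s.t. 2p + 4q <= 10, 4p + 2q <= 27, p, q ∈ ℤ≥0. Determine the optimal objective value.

40

(p,q)=(5,0): 2·5+4·0=10≤10, 4·5+2·0=20≤27, objective 40.
(p,q)=(4,0): 2·4+4·0=8≤10, 4·4+2·0=16≤27, objective 32.
Maximum is 40 at (p,q)=(5,0).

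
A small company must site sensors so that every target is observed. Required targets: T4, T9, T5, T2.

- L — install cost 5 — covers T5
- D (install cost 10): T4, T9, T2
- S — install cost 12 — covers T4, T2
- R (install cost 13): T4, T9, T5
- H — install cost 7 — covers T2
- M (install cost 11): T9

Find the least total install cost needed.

Choose L and D: together they cover T4, T9, T5, T2 — every target.
Total install cost: 5 + 10 = 15.
No cover costs less than 15.

15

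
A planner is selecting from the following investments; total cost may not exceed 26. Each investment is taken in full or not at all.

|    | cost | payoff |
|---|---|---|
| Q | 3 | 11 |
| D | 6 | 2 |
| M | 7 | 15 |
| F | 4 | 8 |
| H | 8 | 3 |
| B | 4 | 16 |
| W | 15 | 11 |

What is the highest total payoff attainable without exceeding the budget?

53

Allowing fractional choices, the relaxed optimum would be about 55.9, but investments are indivisible.
Q + D + M + F + B: cost 3 + 6 + 7 + 4 + 4 = 24 ≤ 26, payoff 11 + 2 + 15 + 8 + 16 = 52.
Q + M + F + H + B: cost 3 + 7 + 4 + 8 + 4 = 26 ≤ 26, payoff 11 + 15 + 8 + 3 + 16 = 53.
Q + M + F + B: cost 3 + 7 + 4 + 4 = 18 ≤ 26, payoff 11 + 15 + 8 + 16 = 50.
Best is Q, M, F, H, and B with total payoff 53.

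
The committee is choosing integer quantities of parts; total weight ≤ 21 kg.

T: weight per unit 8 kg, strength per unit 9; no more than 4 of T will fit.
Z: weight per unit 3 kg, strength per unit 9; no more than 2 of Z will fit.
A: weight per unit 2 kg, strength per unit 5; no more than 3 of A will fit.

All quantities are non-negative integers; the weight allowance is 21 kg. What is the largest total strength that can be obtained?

42

1×T, 2×Z, and 2×A: weight 18 ≤ 21, strength 1·9 + 2·9 + 2·5 = 37.
1×T, 2×Z, and 3×A: weight 20 ≤ 21, strength 1·9 + 2·9 + 3·5 = 42.
Best is 42.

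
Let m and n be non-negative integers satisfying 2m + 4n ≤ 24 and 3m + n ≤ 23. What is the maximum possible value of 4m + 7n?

Relaxing integrality, the LP optimum is 45.40 at (m,n) = (6.8, 2.6), which is not an integer point.
(m,n)=(6,3): 2·6+4·3=24≤24, 3·6+1·3=21≤23, objective 45.
(m,n)=(7,2): 2·7+4·2=22≤24, 3·7+1·2=23≤23, objective 42.
(m,n)=(5,3): 2·5+4·3=22≤24, 3·5+1·3=18≤23, objective 41.
The best lattice point is (6,3), giving 45.

45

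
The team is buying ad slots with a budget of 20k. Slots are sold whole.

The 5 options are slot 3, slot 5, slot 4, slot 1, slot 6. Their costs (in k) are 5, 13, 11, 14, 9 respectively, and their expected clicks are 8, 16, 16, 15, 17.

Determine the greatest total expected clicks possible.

33

This is an integer program with binary decision variables.
Take slot 4 and slot 6: cost 11 + 9 = 20 ≤ 20, expected clicks 16 + 17 = 33.
No other feasible combination does better.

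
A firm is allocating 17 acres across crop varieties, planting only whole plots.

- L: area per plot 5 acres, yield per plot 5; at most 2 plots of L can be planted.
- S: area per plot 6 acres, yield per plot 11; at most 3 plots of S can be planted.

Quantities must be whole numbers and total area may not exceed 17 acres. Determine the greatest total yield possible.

27

This is a bounded integer knapsack.
Take 1×L and 2×S: area 17 ≤ 17, yield 1·5 + 2·11 = 27.
No other integer combination yields more.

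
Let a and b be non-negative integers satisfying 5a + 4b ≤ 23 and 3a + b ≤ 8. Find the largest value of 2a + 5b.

Relaxing integrality, the LP optimum is 28.75 at (a,b) = (0, 5.75), which is not an integer point.
(a,b)=(0,5): 5·0+4·5=20≤23, 3·0+1·5=5≤8, objective 25.
(a,b)=(1,4): 5·1+4·4=21≤23, 3·1+1·4=7≤8, objective 22.
(a,b)=(0,4): 5·0+4·4=16≤23, 3·0+1·4=4≤8, objective 20.
No feasible integer point exceeds 25.

25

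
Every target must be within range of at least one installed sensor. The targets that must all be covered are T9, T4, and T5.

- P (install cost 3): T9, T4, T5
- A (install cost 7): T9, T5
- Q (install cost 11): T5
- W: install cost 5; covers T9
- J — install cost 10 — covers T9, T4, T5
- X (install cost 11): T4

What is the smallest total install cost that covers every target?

3

P alone covers T9, T4, T5 — every target.
Total install cost: 3.
No cover costs less than 3.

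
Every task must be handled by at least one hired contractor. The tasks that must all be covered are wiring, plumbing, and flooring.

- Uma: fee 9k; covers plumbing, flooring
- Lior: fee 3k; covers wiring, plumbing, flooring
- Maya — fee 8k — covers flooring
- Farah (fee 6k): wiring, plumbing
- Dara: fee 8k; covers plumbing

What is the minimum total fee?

3

Lior alone covers wiring, plumbing, flooring — every task.
Total fee: 3.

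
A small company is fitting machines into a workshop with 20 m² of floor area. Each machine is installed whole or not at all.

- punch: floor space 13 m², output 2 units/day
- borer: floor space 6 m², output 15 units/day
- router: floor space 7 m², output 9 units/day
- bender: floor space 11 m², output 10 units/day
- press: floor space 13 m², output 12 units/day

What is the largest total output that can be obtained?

27

Treat it as a binary knapsack problem.
Take borer and press: floor space 6 + 13 = 19 ≤ 20, output 15 + 12 = 27.
No other feasible combination does better.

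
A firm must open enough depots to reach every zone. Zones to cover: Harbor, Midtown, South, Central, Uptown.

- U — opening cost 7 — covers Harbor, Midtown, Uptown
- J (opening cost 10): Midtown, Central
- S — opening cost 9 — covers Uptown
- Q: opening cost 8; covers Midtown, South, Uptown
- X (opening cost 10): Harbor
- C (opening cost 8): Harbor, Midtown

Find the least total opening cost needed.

25

Choose U, J, and Q: together they cover Harbor, Midtown, South, Central, Uptown — every zone.
Total opening cost: 7 + 10 + 8 = 25.
No cover costs less than 25.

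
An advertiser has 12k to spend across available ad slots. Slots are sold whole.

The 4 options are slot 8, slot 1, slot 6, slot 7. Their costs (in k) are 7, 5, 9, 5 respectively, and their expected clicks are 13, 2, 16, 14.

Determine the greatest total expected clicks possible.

This is a 0-1 knapsack instance.
slot 6: cost 9 ≤ 12, expected clicks 16.
slot 8 + slot 7: cost 7 + 5 = 12 ≤ 12, expected clicks 13 + 14 = 27.
slot 1 + slot 7: cost 5 + 5 = 10 ≤ 12, expected clicks 2 + 14 = 16.
Best is slot 8 and slot 7 with total expected clicks 27.

27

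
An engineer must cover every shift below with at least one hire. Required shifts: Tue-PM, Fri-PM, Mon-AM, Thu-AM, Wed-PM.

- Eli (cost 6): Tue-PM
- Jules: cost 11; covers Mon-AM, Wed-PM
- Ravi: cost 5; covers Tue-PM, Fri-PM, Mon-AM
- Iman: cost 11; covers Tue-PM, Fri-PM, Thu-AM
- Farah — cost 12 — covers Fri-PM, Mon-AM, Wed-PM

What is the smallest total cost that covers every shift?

22

The greedy cost-per-new-shift heuristic would pick Ravi, Jules, and Iman for 27, but a cheaper cover exists.
Choose Jules and Iman: together they cover Tue-PM, Fri-PM, Mon-AM, Thu-AM, Wed-PM — every shift.
Total cost: 11 + 11 = 22.
No cover costs less than 22.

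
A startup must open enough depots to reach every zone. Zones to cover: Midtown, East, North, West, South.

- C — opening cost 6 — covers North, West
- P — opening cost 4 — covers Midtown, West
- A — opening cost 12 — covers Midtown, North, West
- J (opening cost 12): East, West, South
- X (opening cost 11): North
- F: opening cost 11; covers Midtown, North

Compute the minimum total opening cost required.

22

Choose C, P, and J: together they cover Midtown, East, North, West, South — every zone.
Total opening cost: 6 + 4 + 12 = 22.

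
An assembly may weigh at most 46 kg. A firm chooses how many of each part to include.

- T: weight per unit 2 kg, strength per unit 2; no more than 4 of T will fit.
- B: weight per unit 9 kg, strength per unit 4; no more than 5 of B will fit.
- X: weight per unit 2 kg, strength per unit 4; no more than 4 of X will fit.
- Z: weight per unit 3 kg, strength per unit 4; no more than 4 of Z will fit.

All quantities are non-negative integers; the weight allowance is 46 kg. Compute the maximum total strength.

This is a bounded integer knapsack.
3×T, 2×B, 4×X, and 4×Z: weight 44 ≤ 46, strength 3·2 + 2·4 + 4·4 + 4·4 = 46.
4×T, 2×B, 4×X, and 4×Z: weight 46 ≤ 46, strength 4·2 + 2·4 + 4·4 + 4·4 = 48.
Best is 48.

48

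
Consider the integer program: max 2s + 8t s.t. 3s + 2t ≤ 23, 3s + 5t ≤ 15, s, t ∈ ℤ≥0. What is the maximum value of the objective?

24

(s,t)=(0,3): 3·0+2·3=6≤23, 3·0+5·3=15≤15, objective 24.
(s,t)=(1,2): 3·1+2·2=7≤23, 3·1+5·2=13≤15, objective 18.
(s,t)=(0,2): 3·0+2·2=4≤23, 3·0+5·2=10≤15, objective 16.
The best lattice point is (0,3), giving 24.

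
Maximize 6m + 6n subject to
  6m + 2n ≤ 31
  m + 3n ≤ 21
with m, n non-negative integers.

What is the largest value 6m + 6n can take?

54

The continuous relaxation peaks at (3.19, 5.94) with value 54.75; rounding to a feasible lattice point costs some objective.
(m,n)=(3,6): 6·3+2·6=30≤31, 1·3+3·6=21≤21, objective 54.
(m,n)=(2,6): 6·2+2·6=24≤31, 1·2+3·6=20≤21, objective 48.
(m,n)=(3,5): 6·3+2·5=28≤31, 1·3+3·5=18≤21, objective 48.
Maximum is 54 at (m,n)=(3,6).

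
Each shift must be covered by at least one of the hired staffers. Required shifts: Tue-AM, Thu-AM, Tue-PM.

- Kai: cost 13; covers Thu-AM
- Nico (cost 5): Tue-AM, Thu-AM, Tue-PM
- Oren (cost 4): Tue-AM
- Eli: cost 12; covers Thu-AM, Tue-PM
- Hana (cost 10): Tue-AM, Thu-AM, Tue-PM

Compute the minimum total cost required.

This is a weighted set-cover instance.
Nico alone covers Tue-AM, Thu-AM, Tue-PM — every shift.
Total cost: 5.
No cover costs less than 5.

5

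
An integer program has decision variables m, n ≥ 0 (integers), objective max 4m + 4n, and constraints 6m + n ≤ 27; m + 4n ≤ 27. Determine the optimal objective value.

36

(m,n)=(3,6): 6·3+1·6=24≤27, 1·3+4·6=27≤27, objective 36.
(m,n)=(2,6): 6·2+1·6=18≤27, 1·2+4·6=26≤27, objective 32.
(m,n)=(3,5): 6·3+1·5=23≤27, 1·3+4·5=23≤27, objective 32.
The best lattice point is (3,6), giving 36.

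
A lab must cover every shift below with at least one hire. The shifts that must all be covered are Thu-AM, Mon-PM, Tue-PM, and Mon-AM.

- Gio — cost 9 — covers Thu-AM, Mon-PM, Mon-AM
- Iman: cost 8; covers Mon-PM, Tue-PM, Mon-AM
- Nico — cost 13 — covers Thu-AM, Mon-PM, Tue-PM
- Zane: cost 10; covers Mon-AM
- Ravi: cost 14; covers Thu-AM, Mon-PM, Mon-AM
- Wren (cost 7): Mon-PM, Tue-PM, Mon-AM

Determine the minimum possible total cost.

Choose Gio and Wren: together they cover Thu-AM, Mon-PM, Tue-PM, Mon-AM — every shift.
Total cost: 9 + 7 = 16.
No cover costs less than 16.

16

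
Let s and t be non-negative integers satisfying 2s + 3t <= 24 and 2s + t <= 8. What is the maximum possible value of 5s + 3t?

(s,t)=(0,8) is feasible, giving 24.
(s,t)=(0,7) is feasible, giving 21.
The best lattice point is (0,8), giving 24.

24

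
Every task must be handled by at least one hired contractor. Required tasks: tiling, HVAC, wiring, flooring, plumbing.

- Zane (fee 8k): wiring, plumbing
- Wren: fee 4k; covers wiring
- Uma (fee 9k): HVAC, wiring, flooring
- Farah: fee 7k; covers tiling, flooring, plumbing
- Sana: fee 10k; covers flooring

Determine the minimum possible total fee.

16

The greedy cost-per-new-task heuristic would pick Farah, Wren, and Uma for 20, but a cheaper cover exists.
Choose Uma and Farah: together they cover tiling, HVAC, wiring, flooring, plumbing — every task.
Total fee: 9 + 7 = 16.
No cover costs less than 16.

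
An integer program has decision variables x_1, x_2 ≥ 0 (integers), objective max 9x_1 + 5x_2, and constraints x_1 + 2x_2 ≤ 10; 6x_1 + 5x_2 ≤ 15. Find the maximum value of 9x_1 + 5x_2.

The continuous relaxation peaks at (2.5, 0) with value 22.50; rounding to a feasible lattice point costs some objective.
(x_1,x_2)=(2,0) is feasible, giving 18.
(x_1,x_2)=(1,1) is feasible, giving 14.
(x_1,x_2)=(1,0) is feasible, giving 9.
The best lattice point is (2,0), giving 18.

18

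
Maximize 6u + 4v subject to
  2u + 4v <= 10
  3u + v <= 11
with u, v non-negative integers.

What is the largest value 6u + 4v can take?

The continuous relaxation peaks at (3.4, 0.8) with value 23.60; rounding to a feasible lattice point costs some objective.
(u,v)=(3,1): 2·3+4·1=10≤10, 3·3+1·1=10≤11, objective 22.
(u,v)=(3,0): 2·3+4·0=6≤10, 3·3+1·0=9≤11, objective 18.
(u,v)=(2,1): 2·2+4·1=8≤10, 3·2+1·1=7≤11, objective 16.
No feasible integer point exceeds 22.

22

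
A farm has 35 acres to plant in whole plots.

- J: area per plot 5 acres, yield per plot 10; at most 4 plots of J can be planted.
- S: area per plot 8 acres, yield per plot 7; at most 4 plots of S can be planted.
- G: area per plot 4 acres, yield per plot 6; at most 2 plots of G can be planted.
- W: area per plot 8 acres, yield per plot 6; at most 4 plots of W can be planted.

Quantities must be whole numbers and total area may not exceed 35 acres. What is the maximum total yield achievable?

53

J has the best ratio (10/5); taking only J gives at most 4×10 = 40 (stopped by the supply cap of 4).
Mixing does better — 4×J, 1×S, and 1×G: area 32 ≤ 35, yield 4·10 + 1·7 + 1·6 = 53.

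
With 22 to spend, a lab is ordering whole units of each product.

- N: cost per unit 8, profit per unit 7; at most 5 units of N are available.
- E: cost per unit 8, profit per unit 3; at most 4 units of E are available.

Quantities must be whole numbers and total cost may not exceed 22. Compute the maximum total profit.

1×N and 1×E: cost 16 ≤ 22, profit 1·7 + 1·3 = 10.
2×N: cost 16 ≤ 22, profit 2·7 = 14.
Best is 14.

14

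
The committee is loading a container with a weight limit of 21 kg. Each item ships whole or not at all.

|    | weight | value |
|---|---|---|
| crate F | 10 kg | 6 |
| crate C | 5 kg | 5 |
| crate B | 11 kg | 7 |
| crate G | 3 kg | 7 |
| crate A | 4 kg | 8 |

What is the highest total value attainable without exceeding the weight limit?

Allowing fractional choices, the relaxed optimum would be about 25.7, but items are indivisible.
crate C + crate G + crate A: weight 5 + 3 + 4 = 12 ≤ 21, value 5 + 7 + 8 = 20.
crate F + crate G + crate A: weight 10 + 3 + 4 = 17 ≤ 21, value 6 + 7 + 8 = 21.
crate B + crate G + crate A: weight 11 + 3 + 4 = 18 ≤ 21, value 7 + 7 + 8 = 22.
Best is crate B, crate G, and crate A with total value 22.

22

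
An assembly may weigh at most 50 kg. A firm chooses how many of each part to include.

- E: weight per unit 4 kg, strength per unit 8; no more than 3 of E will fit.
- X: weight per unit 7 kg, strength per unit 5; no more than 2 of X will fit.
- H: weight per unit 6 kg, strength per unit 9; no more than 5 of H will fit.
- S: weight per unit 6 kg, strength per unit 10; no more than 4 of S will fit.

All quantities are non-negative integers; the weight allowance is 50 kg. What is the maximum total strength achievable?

83

2×E, 3×H, and 4×S: weight 50 ≤ 50, strength 2·8 + 3·9 + 4·10 = 83.
2×E, 4×H, and 3×S: weight 50 ≤ 50, strength 2·8 + 4·9 + 3·10 = 82.
Best is 83.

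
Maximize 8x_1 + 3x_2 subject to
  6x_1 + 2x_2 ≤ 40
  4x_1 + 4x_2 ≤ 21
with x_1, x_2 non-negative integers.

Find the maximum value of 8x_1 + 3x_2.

40

Relaxing integrality, the LP optimum is 42.00 at (x_1,x_2) = (5.25, 0), which is not an integer point.
(x_1,x_2)=(5,0): 6·5+2·0=30≤40, 4·5+4·0=20≤21, objective 40.
(x_1,x_2)=(4,1): 6·4+2·1=26≤40, 4·4+4·1=20≤21, objective 35.
(x_1,x_2)=(4,0): 6·4+2·0=24≤40, 4·4+4·0=16≤21, objective 32.
The best lattice point is (5,0), giving 40.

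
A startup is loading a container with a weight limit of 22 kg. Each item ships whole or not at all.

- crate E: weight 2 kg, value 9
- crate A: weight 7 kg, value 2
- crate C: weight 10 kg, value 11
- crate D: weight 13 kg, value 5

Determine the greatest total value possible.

Allowing fractional choices, the relaxed optimum would be about 23.8, but items are indivisible.
crate E + crate A + crate C: weight 2 + 7 + 10 = 19 ≤ 22, value 9 + 2 + 11 = 22.
crate E + crate C: weight 2 + 10 = 12 ≤ 22, value 9 + 11 = 20.
crate E + crate A + crate D: weight 2 + 7 + 13 = 22 ≤ 22, value 9 + 2 + 5 = 16.
Best is crate E, crate A, and crate C with total value 22.

22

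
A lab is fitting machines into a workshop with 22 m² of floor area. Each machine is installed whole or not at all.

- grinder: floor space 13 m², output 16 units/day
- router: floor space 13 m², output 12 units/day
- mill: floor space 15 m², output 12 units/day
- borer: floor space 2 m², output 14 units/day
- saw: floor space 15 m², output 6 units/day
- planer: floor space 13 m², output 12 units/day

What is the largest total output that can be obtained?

30

Allowing fractional choices, the relaxed optimum would be about 36.5, but machines are indivisible.
router + borer: floor space 13 + 2 = 15 ≤ 22, output 12 + 14 = 26.
grinder + borer: floor space 13 + 2 = 15 ≤ 22, output 16 + 14 = 30.
Best is grinder and borer with total output 30.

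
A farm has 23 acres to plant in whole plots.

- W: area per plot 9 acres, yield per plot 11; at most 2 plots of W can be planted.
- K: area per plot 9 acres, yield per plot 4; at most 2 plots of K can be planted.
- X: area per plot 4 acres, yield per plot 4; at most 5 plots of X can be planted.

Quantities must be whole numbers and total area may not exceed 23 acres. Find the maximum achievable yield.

26

This is a bounded integer knapsack.
2×W and 1×X: area 22 ≤ 23, yield 2·11 + 1·4 = 26.
1×W and 3×X: area 21 ≤ 23, yield 1·11 + 3·4 = 23.
Best is 26.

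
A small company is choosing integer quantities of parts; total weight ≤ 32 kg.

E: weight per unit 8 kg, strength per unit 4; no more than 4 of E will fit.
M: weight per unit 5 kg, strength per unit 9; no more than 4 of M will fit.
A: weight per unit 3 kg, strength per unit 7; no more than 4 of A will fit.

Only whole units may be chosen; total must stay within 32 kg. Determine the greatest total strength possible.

This is a bounded integer knapsack.
4×M and 3×A: weight 29 ≤ 32, strength 4·9 + 3·7 = 57.
4×M and 4×A: weight 32 ≤ 32, strength 4·9 + 4·7 = 64.
Best is 64.

64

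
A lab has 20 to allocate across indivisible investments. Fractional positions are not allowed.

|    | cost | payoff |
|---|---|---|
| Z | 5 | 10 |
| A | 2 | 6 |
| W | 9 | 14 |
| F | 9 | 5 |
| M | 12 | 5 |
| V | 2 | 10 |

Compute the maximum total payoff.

40

This is an integer program with binary decision variables.
Z + W + V: cost 5 + 9 + 2 = 16 ≤ 20, payoff 10 + 14 + 10 = 34.
Z + A + W + V: cost 5 + 2 + 9 + 2 = 18 ≤ 20, payoff 10 + 6 + 14 + 10 = 40.
Best is Z, A, W, and V with total payoff 40.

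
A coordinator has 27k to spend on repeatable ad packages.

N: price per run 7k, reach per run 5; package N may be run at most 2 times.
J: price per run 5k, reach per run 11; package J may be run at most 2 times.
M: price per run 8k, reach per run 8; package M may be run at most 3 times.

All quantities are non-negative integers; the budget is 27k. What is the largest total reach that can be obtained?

J has the best ratio (11/5); taking only J gives at most 2×11 = 22 (stopped by the supply cap of 2).
Mixing does better — 2×J and 2×M: price 26 ≤ 27, reach 2·11 + 2·8 = 38.

38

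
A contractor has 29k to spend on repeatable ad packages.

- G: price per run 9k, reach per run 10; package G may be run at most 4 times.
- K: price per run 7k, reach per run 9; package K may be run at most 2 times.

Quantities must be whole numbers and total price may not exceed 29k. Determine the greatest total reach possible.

This is a bounded integer knapsack.
2×G and 1×K: price 25 ≤ 29, reach 2·10 + 1·9 = 29.
3×G: price 27 ≤ 29, reach 3·10 = 30.
Best is 30.

30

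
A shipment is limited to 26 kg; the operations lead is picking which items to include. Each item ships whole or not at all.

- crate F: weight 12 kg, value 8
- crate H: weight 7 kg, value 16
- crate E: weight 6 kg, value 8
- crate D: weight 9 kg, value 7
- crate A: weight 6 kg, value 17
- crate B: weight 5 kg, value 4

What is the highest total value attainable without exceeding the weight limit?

45

Treat it as a binary knapsack problem.
Take crate H, crate E, crate A, and crate B: weight 7 + 6 + 6 + 5 = 24 ≤ 26, value 16 + 8 + 17 + 4 = 45.
No other feasible combination does better.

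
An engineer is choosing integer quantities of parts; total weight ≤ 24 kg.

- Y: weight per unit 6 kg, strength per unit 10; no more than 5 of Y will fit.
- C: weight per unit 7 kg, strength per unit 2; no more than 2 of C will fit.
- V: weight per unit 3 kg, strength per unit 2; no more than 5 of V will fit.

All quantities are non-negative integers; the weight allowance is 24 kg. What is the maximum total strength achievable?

40

Take 4×Y: weight 24 ≤ 24, strength 4·10 = 40.
No other integer combination yields more.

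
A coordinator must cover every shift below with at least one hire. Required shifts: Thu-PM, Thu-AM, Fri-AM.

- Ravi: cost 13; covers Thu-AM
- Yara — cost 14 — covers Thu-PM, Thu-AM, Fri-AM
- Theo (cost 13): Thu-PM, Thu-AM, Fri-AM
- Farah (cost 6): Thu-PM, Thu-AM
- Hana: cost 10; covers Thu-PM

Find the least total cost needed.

The greedy cost-per-new-shift heuristic would pick Farah and Theo for 19, but a cheaper cover exists.
Theo alone covers Thu-PM, Thu-AM, Fri-AM — every shift.
Total cost: 13.
No cover costs less than 13.

13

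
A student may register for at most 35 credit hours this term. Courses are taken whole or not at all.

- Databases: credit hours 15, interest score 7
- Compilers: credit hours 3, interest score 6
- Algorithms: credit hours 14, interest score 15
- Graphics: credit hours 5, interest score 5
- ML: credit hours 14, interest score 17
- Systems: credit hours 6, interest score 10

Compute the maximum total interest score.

Allowing fractional choices, the relaxed optimum would be about 45.9, but courses are indivisible.
Algorithms + ML + Systems: credit hours 14 + 14 + 6 = 34 ≤ 35, interest score 15 + 17 + 10 = 42.
Compilers + Graphics + ML + Systems: credit hours 3 + 5 + 14 + 6 = 28 ≤ 35, interest score 6 + 5 + 17 + 10 = 38.
Best is Algorithms, ML, and Systems with total interest score 42.

42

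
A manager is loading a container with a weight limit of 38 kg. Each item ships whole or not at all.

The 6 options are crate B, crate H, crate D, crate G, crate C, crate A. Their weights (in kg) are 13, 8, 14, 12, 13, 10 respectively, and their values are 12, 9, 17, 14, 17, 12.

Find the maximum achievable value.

46

Take crate D, crate C, and crate A: weight 14 + 13 + 10 = 37 ≤ 38, value 17 + 17 + 12 = 46.
No other feasible combination does better.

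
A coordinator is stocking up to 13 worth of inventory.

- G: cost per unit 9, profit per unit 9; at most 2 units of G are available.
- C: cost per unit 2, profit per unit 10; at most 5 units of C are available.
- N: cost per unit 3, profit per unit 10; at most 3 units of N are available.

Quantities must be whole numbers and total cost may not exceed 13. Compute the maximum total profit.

Take 5×C and 1×N: cost 13 ≤ 13, profit 5·10 + 1·10 = 60.
C has the best ratio (10/2) and is taken to its limit of 5; remaining capacity is filled optimally with the others.

60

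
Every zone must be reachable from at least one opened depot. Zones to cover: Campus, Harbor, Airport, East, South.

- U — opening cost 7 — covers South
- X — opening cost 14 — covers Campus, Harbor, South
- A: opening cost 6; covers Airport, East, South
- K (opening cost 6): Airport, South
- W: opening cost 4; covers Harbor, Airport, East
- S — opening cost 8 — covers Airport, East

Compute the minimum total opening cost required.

This is a weighted set-cover instance.
Choose X and W: together they cover Campus, Harbor, Airport, East, South — every zone.
Total opening cost: 14 + 4 = 18.

18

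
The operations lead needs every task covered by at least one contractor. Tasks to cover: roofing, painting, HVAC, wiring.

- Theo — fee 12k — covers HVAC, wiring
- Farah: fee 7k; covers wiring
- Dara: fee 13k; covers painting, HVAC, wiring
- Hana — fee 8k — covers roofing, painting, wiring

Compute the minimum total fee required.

This is a weighted set-cover instance.
Choose Theo and Hana: together they cover roofing, painting, HVAC, wiring — every task.
Total fee: 12 + 8 = 20.
No cover costs less than 20.

20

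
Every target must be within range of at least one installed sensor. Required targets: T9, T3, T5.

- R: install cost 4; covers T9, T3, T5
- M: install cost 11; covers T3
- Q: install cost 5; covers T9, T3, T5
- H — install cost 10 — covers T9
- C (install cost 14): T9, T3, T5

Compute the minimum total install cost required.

R alone covers T9, T3, T5 — every target.
Total install cost: 4.
No cover costs less than 4.

4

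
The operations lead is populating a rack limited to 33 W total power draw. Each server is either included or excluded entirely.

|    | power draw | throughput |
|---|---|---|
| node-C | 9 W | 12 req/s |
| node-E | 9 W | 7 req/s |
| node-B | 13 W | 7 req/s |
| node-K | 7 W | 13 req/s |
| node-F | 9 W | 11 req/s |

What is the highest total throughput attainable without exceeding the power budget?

36

Take node-C, node-K, and node-F: power draw 9 + 7 + 9 = 25 ≤ 33, throughput 12 + 13 + 11 = 36.
No other feasible combination does better.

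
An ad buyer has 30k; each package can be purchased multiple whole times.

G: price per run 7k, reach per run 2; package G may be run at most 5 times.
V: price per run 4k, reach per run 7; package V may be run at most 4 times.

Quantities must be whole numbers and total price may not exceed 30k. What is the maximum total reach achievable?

V has the best ratio (7/4); taking only V gives at most 4×7 = 28 (stopped by the supply cap of 4).
Mixing does better — 2×G and 4×V: price 30 ≤ 30, reach 2·2 + 4·7 = 32.

32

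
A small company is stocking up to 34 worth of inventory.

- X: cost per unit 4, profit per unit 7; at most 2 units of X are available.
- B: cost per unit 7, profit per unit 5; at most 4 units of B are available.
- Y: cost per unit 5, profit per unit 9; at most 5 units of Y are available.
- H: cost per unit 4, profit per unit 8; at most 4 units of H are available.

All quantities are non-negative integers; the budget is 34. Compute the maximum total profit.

64

Take 2×X, 2×Y, and 4×H: cost 34 ≤ 34, profit 2·7 + 2·9 + 4·8 = 64.
H has the best ratio (8/4) and is taken to its limit of 4; remaining capacity is filled optimally with the others.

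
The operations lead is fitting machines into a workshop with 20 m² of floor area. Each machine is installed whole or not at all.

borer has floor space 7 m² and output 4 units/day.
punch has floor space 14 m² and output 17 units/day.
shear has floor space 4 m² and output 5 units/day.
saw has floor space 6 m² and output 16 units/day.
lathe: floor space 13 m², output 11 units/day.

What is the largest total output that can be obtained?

33

Treat it as a binary knapsack problem.
Allowing fractional choices, the relaxed optimum would be about 33.1, but machines are indivisible.
punch + saw: floor space 14 + 6 = 20 ≤ 20, output 17 + 16 = 33.
borer + shear + saw: floor space 7 + 4 + 6 = 17 ≤ 20, output 4 + 5 + 16 = 25.
saw + lathe: floor space 6 + 13 = 19 ≤ 20, output 16 + 11 = 27.
Best is punch and saw with total output 33.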